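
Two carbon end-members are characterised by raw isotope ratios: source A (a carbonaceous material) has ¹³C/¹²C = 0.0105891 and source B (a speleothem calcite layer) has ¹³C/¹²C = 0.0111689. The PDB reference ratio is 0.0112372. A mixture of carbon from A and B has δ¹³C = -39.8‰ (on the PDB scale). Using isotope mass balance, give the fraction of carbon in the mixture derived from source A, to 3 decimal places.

0.654

δ_A = (0.0105891/0.0112372 − 1)×1000 = (0.942325 − 1)×1000 = -57.675‰
δ_B = (0.0111689/0.0112372 − 1)×1000 = (0.993922 − 1)×1000 = -6.078‰
f_A = (δ_mix − δ_B)/(δ_A − δ_B) = (-39.8 − (-6.078))/(-57.675 − (-6.078))
f_A = -33.722 / -51.596 = 0.6536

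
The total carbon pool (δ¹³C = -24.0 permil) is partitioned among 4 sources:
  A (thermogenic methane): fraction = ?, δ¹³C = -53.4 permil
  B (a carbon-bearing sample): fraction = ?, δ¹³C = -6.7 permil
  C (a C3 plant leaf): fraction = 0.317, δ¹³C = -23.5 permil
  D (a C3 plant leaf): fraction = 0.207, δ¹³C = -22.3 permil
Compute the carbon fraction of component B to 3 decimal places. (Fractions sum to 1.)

0.289

Let f_B and f_A be the unknown fractions; fractions sum to 1 so f_B + f_A = 0.476.
Mass balance: Σ fᵢ·δᵢ = δ_bulk ⇒ f_B·(-6.7) + f_A·(-53.4) = -24.0 − (-12.066) = -11.934
Substitute f_A = 0.476 − f_B:
f_B·(-6.7 − -53.4) = -11.934 − 0.476×(-53.4) = 13.484
f_B = 13.484 / 46.7 = 0.2887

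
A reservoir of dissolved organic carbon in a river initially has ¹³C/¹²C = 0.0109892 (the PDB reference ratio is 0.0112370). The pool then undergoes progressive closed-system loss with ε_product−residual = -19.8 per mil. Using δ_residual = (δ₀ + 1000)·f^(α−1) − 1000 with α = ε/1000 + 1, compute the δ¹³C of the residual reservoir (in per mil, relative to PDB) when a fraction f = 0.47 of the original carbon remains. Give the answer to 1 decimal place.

-7.3 per mil

δ₀ = (0.0109892/0.0112370 − 1)×1000 = (0.977948 − 1)×1000 = -22.052 per mil
α − 1 = ε/1000 = -0.0198
f^(α−1) = 0.47^(-0.0198) = 1.015062
δ_res = (-22.052 + 1000) × 1.015062 − 1000 = 992.677 − 1000 = -7.32 per mil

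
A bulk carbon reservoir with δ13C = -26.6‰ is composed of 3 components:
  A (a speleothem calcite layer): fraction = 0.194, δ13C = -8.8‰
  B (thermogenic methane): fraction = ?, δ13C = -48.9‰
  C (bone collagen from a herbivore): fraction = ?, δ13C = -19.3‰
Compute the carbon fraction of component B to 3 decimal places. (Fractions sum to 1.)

Let f_B and f_C be the unknown fractions; fractions sum to 1 so f_B + f_C = 0.806.
Mass balance: Σ fᵢ·δᵢ = δ_bulk ⇒ f_B·(-48.9) + f_C·(-19.3) = -26.6 − (-1.707) = -24.893
Substitute f_C = 0.806 − f_B:
f_B·(-48.9 − -19.3) = -24.893 − 0.806×(-19.3) = -9.337
f_B = -9.337 / -29.6 = 0.3154

0.315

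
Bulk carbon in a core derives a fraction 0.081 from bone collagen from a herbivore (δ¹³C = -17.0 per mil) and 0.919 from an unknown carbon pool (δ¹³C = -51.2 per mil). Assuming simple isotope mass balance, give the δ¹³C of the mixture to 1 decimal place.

δ_mix = f_A·δ_A + f_B·δ_B
δ_mix = 0.081 × (-17.0) + 0.919 × (-51.2)
δ_mix = -1.38 + -47.05 = -48.43 per mil

-48.4 per mil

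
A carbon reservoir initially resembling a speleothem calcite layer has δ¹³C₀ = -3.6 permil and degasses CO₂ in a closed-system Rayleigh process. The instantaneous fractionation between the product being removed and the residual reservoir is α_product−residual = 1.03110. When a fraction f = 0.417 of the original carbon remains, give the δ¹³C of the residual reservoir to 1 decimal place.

-30.3 permil

Rayleigh residual: δ_res = (δ₀ + 1000)·f^(α−1) − 1000
α − 1 = 0.03110
f^(α−1) = 0.417^(0.03110) = 0.973164
δ_res = (-3.6 + 1000) × 0.973164 − 1000 = 969.661 − 1000 = -30.34 permil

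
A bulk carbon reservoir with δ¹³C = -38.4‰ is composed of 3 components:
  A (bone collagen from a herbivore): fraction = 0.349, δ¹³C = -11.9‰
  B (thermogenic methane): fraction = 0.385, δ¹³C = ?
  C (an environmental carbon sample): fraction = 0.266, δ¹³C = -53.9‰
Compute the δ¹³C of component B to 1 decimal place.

-51.7‰

Isotope mass balance: δ_bulk = Σ fᵢ·δᵢ.
-38.4 = 0.349×(-11.9) + 0.385×δ_B + 0.266×(-53.9)
0.385·δ_B = -38.4 − (-18.491) = -19.909
δ_B = -19.909 / 0.385 = -51.71‰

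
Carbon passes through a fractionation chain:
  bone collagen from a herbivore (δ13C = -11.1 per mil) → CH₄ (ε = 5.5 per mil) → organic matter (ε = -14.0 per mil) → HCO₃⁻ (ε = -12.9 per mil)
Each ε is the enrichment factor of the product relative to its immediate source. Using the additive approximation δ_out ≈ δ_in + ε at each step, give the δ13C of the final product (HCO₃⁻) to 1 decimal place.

-32.5 per mil

step 1: δ ≈ -11.1 + (5.5) = -5.6 per mil
step 2: δ ≈ -5.6 + (-14.0) = -19.6 per mil
step 3: δ ≈ -19.6 + (-12.9) = -32.5 per mil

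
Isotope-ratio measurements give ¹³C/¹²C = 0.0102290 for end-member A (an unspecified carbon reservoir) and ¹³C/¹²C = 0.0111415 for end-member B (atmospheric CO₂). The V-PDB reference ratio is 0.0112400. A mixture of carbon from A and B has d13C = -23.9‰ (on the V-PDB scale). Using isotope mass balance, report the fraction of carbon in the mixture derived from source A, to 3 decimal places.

0.186

δ_A = (0.0102290/0.0112400 − 1)×1000 = (0.910053 − 1)×1000 = -89.947‰
δ_B = (0.0111415/0.0112400 − 1)×1000 = (0.991237 − 1)×1000 = -8.763‰
f_A = (δ_mix − δ_B)/(δ_A − δ_B) = (-23.9 − (-8.763))/(-89.947 − (-8.763))
f_A = -15.137 / -81.183 = 0.1865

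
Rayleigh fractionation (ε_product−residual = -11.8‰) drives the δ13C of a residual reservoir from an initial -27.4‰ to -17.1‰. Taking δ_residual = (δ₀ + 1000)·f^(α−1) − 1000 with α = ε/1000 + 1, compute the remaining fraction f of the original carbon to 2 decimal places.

0.41

α − 1 = ε/1000 = -0.0118
(δ_res + 1000)/(δ₀ + 1000) = (-17.1 + 1000)/(-27.4 + 1000) = 982.9/972.6 = 1.010590
f = 1.010590^(1/-0.0118) = exp(ln(1.010590)/-0.0118) = exp(0.01053/-0.0118)
f = exp(-0.8928) = 0.4095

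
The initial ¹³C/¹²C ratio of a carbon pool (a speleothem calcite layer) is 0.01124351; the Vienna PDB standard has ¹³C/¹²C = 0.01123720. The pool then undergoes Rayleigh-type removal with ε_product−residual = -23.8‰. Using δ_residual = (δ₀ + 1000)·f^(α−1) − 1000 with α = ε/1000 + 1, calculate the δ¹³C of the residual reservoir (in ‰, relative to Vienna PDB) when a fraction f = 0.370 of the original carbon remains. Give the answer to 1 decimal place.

δ₀ = (0.01124351/0.01123720 − 1)×1000 = (1.000562 − 1)×1000 = 0.562‰
α − 1 = ε/1000 = -0.0238
f^(α−1) = 0.370^(-0.0238) = 1.023945
δ_res = (0.562 + 1000) × 1.023945 − 1000 = 1024.520 − 1000 = 24.52‰

24.5‰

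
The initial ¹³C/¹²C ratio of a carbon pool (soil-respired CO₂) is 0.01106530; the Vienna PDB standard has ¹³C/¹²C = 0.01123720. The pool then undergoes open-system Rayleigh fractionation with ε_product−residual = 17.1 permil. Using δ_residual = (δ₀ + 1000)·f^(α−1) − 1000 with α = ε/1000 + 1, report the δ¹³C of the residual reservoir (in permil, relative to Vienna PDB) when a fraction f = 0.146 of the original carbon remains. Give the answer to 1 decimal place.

-47.2 permil

δ₀ = (0.01106530/0.01123720 − 1)×1000 = (0.984703 − 1)×1000 = -15.297 permil
α − 1 = ε/1000 = 0.0171
f^(α−1) = 0.146^(0.0171) = 0.967632
δ_res = (-15.297 + 1000) × 0.967632 − 1000 = 952.830 − 1000 = -47.17 permil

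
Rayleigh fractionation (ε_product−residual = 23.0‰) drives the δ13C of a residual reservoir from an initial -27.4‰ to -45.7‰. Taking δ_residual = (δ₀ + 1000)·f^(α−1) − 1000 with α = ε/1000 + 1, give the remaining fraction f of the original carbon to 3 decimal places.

α − 1 = ε/1000 = 0.0230
(δ_res + 1000)/(δ₀ + 1000) = (-45.7 + 1000)/(-27.4 + 1000) = 954.3/972.6 = 0.981184
f = 0.981184^(1/0.0230) = exp(ln(0.981184)/0.0230) = exp(-0.01899/0.0230)
f = exp(-0.8259) = 0.4379

0.438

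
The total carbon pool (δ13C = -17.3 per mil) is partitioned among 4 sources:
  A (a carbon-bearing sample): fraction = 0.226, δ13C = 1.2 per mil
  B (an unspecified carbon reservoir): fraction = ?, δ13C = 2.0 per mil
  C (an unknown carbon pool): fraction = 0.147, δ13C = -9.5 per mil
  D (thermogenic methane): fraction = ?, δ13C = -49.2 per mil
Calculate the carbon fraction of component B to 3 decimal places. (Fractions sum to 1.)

0.287

Let f_B and f_D be the unknown fractions; fractions sum to 1 so f_B + f_D = 0.627.
Mass balance: Σ fᵢ·δᵢ = δ_bulk ⇒ f_B·(2.0) + f_D·(-49.2) = -17.3 − (-1.125) = -16.175
Substitute f_D = 0.627 − f_B:
f_B·(2.0 − -49.2) = -16.175 − 0.627×(-49.2) = 14.674
f_B = 14.674 / 51.2 = 0.2866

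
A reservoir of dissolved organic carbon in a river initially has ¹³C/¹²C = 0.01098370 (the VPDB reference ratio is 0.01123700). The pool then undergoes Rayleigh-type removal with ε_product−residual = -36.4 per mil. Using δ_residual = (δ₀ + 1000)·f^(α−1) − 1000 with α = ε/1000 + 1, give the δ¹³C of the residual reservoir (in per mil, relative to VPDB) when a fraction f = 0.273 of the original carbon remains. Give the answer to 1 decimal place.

24.8 per mil

δ₀ = (0.01098370/0.01123700 − 1)×1000 = (0.977458 − 1)×1000 = -22.542 per mil
α − 1 = ε/1000 = -0.0364
f^(α−1) = 0.273^(-0.0364) = 1.048392
δ_res = (-22.542 + 1000) × 1.048392 − 1000 = 1024.760 − 1000 = 24.76 per mil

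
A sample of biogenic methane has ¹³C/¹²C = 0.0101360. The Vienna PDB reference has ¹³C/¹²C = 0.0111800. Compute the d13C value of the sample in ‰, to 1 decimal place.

-93.4‰

d13C = (R_sample / R_standard − 1) × 1000
R_sample / R_standard = 0.0101360 / 0.0111800 = 0.906619
d13C = (0.906619 − 1) × 1000 = -93.38‰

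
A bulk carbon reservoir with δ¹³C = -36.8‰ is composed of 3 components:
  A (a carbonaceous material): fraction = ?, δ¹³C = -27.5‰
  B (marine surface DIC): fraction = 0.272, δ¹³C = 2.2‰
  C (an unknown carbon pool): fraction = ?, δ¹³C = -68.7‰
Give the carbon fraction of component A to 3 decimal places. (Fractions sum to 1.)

0.306

Let f_A and f_C be the unknown fractions; fractions sum to 1 so f_A + f_C = 0.728.
Mass balance: Σ fᵢ·δᵢ = δ_bulk ⇒ f_A·(-27.5) + f_C·(-68.7) = -36.8 − (0.598) = -37.398
Substitute f_C = 0.728 − f_A:
f_A·(-27.5 − -68.7) = -37.398 − 0.728×(-68.7) = 12.615
f_A = 12.615 / 41.2 = 0.3062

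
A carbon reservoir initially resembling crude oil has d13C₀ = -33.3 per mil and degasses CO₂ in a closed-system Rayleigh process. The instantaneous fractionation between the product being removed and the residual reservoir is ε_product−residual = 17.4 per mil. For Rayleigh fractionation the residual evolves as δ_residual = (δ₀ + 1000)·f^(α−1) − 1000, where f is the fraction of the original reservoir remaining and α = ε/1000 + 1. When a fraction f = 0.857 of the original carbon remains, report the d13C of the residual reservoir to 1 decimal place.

Rayleigh residual: δ_res = (δ₀ + 1000)·f^(α−1) − 1000
α = ε/1000 + 1 = 1.01740, so α − 1 = 0.01740
f^(α−1) = 0.857^(0.01740) = 0.997318
δ_res = (-33.3 + 1000) × 0.997318 − 1000 = 964.108 − 1000 = -35.89 per mil

-35.9 per mil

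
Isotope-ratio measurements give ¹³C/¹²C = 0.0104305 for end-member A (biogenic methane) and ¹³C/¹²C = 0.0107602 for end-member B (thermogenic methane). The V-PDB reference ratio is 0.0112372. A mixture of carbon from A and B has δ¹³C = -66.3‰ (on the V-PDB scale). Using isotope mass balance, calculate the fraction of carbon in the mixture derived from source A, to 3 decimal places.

δ_A = (0.0104305/0.0112372 − 1)×1000 = (0.928212 − 1)×1000 = -71.788‰
δ_B = (0.0107602/0.0112372 − 1)×1000 = (0.957552 − 1)×1000 = -42.448‰
f_A = (δ_mix − δ_B)/(δ_A − δ_B) = (-66.3 − (-42.448))/(-71.788 − (-42.448))
f_A = -23.852 / -29.340 = 0.8129

0.813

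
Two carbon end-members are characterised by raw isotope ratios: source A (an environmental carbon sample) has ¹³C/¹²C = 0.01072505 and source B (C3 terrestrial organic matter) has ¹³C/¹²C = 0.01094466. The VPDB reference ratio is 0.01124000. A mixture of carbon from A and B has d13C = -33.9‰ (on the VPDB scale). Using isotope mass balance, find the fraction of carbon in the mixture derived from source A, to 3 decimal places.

δ_A = (0.01072505/0.01124000 − 1)×1000 = (0.954186 − 1)×1000 = -45.814‰
δ_B = (0.01094466/0.01124000 − 1)×1000 = (0.973724 − 1)×1000 = -26.276‰
f_A = (δ_mix − δ_B)/(δ_A − δ_B) = (-33.9 − (-26.276))/(-45.814 − (-26.276))
f_A = -7.624 / -19.538 = 0.3902

0.390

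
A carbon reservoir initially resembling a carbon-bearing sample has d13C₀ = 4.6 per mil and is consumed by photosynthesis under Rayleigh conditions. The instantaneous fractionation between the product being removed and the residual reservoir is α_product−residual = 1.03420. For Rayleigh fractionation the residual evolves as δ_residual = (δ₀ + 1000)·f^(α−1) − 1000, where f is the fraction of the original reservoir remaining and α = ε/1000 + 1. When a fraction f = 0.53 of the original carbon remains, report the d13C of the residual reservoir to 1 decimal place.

-17.0 per mil

Rayleigh residual: δ_res = (δ₀ + 1000)·f^(α−1) − 1000
α − 1 = 0.03420
f^(α−1) = 0.53^(0.03420) = 0.978521
δ_res = (4.6 + 1000) × 0.978521 − 1000 = 983.022 − 1000 = -16.98 per mil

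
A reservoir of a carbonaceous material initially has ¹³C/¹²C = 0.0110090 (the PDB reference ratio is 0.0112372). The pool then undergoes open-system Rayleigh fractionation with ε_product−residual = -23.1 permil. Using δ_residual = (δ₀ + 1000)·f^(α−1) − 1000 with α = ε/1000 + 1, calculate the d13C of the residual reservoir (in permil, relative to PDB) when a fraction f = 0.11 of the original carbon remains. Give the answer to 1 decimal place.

30.9 permil

δ₀ = (0.0110090/0.0112372 − 1)×1000 = (0.979692 − 1)×1000 = -20.308 permil
α − 1 = ε/1000 = -0.0231
f^(α−1) = 0.11^(-0.0231) = 1.052310
δ_res = (-20.308 + 1000) × 1.052310 − 1000 = 1030.940 − 1000 = 30.94 permil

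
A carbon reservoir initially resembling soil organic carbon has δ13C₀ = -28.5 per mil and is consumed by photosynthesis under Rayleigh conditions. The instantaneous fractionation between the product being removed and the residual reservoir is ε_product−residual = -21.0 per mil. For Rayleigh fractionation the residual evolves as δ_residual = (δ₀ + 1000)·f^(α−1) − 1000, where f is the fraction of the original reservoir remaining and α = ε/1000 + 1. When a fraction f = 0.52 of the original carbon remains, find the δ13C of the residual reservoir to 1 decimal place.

Rayleigh residual: δ_res = (δ₀ + 1000)·f^(α−1) − 1000
α = ε/1000 + 1 = 0.97900, so α − 1 = -0.02100
f^(α−1) = 0.52^(-0.02100) = 1.013827
δ_res = (-28.5 + 1000) × 1.013827 − 1000 = 984.933 − 1000 = -15.07 per mil

-15.1 per mil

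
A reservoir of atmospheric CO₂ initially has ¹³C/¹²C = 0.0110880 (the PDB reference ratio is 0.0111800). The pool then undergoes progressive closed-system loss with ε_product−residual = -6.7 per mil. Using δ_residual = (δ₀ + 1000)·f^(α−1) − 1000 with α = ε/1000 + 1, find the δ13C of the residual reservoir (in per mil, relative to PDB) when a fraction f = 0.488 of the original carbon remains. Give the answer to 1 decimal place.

δ₀ = (0.0110880/0.0111800 − 1)×1000 = (0.991771 − 1)×1000 = -8.229 per mil
α − 1 = ε/1000 = -0.0067
f^(α−1) = 0.488^(-0.0067) = 1.004818
δ_res = (-8.229 + 1000) × 1.004818 − 1000 = 996.550 − 1000 = -3.45 per mil

-3.5 per mil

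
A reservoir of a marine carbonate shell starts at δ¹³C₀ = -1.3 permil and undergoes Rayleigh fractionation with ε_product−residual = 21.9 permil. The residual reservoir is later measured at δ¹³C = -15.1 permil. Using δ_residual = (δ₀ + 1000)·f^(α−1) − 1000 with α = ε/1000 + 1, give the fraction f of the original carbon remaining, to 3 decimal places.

0.530

α − 1 = ε/1000 = 0.0219
(δ_res + 1000)/(δ₀ + 1000) = (-15.1 + 1000)/(-1.3 + 1000) = 984.9/998.7 = 0.986182
f = 0.986182^(1/0.0219) = exp(ln(0.986182)/0.0219) = exp(-0.01391/0.0219)
f = exp(-0.6354) = 0.5297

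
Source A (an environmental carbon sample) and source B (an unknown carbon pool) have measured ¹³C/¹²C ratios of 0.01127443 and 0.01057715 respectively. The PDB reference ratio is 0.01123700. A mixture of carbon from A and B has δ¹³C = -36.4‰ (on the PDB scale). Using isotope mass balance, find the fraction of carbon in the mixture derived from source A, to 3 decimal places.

0.360

δ_A = (0.01127443/0.01123700 − 1)×1000 = (1.003331 − 1)×1000 = 3.331‰
δ_B = (0.01057715/0.01123700 − 1)×1000 = (0.941279 − 1)×1000 = -58.721‰
f_A = (δ_mix − δ_B)/(δ_A − δ_B) = (-36.4 − (-58.721))/(3.331 − (-58.721))
f_A = 22.321 / 62.052 = 0.3597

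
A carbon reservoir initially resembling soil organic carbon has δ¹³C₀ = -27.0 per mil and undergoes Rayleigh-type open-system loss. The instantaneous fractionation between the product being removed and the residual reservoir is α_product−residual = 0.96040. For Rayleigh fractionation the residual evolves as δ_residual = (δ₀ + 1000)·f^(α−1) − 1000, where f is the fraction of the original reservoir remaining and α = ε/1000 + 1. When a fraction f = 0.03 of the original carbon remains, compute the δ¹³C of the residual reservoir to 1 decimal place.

117.9 per mil

Rayleigh residual: δ_res = (δ₀ + 1000)·f^(α−1) − 1000
α − 1 = -0.03960
f^(α−1) = 0.03^(-0.03960) = 1.148963
δ_res = (-27.0 + 1000) × 1.148963 − 1000 = 1117.941 − 1000 = 117.94 per mil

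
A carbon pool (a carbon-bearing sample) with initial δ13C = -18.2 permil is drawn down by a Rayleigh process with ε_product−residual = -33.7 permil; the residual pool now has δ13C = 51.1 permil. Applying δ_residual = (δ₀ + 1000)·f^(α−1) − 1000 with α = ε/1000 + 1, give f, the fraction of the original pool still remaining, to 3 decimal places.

α − 1 = ε/1000 = -0.0337
(δ_res + 1000)/(δ₀ + 1000) = (51.1 + 1000)/(-18.2 + 1000) = 1051.1/981.8 = 1.070585
f = 1.070585^(1/-0.0337) = exp(ln(1.070585)/-0.0337) = exp(0.06820/-0.0337)
f = exp(-2.0239) = 0.1321

0.132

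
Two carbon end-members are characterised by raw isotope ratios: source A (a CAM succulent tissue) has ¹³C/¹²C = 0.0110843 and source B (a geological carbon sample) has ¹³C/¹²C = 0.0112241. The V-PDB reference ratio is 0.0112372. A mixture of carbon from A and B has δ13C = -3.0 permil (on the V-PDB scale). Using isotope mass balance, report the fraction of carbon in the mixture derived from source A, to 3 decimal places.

δ_A = (0.0110843/0.0112372 − 1)×1000 = (0.986393 − 1)×1000 = -13.607 permil
δ_B = (0.0112241/0.0112372 − 1)×1000 = (0.998834 − 1)×1000 = -1.166 permil
f_A = (δ_mix − δ_B)/(δ_A − δ_B) = (-3.0 − (-1.166))/(-13.607 − (-1.166))
f_A = -1.834 / -12.441 = 0.1474

0.147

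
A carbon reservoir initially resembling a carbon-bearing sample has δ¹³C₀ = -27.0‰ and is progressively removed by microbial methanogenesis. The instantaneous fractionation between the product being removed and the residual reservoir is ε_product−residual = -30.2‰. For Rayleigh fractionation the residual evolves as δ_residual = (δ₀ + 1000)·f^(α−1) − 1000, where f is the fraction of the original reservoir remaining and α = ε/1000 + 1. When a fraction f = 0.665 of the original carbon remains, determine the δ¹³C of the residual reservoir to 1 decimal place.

Rayleigh residual: δ_res = (δ₀ + 1000)·f^(α−1) − 1000
α = ε/1000 + 1 = 0.96980, so α − 1 = -0.03020
f^(α−1) = 0.665^(-0.03020) = 1.012397
δ_res = (-27.0 + 1000) × 1.012397 − 1000 = 985.062 − 1000 = -14.94‰

-14.9‰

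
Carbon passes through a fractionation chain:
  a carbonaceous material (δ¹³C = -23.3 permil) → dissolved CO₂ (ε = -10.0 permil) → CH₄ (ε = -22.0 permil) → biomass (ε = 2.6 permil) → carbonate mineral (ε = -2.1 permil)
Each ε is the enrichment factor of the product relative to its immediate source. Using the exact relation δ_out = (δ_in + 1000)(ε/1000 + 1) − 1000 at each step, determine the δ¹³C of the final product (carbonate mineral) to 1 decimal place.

step 1: δ = (-23.30 + 1000)·(-10.0/1000 + 1) − 1000 = -33.07 permil
step 2: δ = (-33.07 + 1000)·(-22.0/1000 + 1) − 1000 = -54.34 permil
step 3: δ = (-54.34 + 1000)·(2.6/1000 + 1) − 1000 = -51.88 permil
step 4: δ = (-51.88 + 1000)·(-2.1/1000 + 1) − 1000 = -53.87 permil

-53.9 permil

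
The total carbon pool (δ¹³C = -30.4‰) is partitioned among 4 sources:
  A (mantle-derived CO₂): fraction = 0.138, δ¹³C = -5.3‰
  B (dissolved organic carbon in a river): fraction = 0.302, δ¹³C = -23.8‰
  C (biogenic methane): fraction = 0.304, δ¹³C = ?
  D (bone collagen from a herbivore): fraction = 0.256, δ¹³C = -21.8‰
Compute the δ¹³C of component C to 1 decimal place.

-55.6‰

Isotope mass balance: δ_bulk = Σ fᵢ·δᵢ.
-30.4 = 0.138×(-5.3) + 0.302×(-23.8) + 0.304×δ_C + 0.256×(-21.8)
0.304·δ_C = -30.4 − (-13.500) = -16.900
δ_C = -16.900 / 0.304 = -55.59‰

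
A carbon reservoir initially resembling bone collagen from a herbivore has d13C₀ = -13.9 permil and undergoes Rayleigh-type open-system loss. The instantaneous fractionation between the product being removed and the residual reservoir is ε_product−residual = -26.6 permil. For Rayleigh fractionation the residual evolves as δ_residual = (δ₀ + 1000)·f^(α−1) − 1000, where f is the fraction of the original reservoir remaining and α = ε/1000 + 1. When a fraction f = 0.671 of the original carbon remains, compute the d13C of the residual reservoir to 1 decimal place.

-3.4 permil

Rayleigh residual: δ_res = (δ₀ + 1000)·f^(α−1) − 1000
α = ε/1000 + 1 = 0.97340, so α − 1 = -0.02660
f^(α−1) = 0.671^(-0.02660) = 1.010670
δ_res = (-13.9 + 1000) × 1.010670 − 1000 = 996.621 − 1000 = -3.38 permil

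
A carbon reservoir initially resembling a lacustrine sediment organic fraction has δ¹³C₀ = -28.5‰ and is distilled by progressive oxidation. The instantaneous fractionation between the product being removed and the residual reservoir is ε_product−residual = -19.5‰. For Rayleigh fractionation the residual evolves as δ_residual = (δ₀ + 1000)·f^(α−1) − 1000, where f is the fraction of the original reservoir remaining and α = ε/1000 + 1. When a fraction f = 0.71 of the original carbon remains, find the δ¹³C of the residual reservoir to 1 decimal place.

Rayleigh residual: δ_res = (δ₀ + 1000)·f^(α−1) − 1000
α = ε/1000 + 1 = 0.98050, so α − 1 = -0.01950
f^(α−1) = 0.71^(-0.01950) = 1.006701
δ_res = (-28.5 + 1000) × 1.006701 − 1000 = 978.010 − 1000 = -21.99‰

-22.0‰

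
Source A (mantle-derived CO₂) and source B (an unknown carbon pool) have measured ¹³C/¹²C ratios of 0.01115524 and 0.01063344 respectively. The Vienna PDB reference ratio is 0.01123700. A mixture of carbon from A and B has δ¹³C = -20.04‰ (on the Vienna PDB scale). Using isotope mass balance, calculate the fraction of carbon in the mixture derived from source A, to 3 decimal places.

0.725

δ_A = (0.01115524/0.01123700 − 1)×1000 = (0.992724 − 1)×1000 = -7.276‰
δ_B = (0.01063344/0.01123700 − 1)×1000 = (0.946288 − 1)×1000 = -53.712‰
f_A = (δ_mix − δ_B)/(δ_A − δ_B) = (-20.04 − (-53.712))/(-7.276 − (-53.712))
f_A = 33.672 / 46.436 = 0.7251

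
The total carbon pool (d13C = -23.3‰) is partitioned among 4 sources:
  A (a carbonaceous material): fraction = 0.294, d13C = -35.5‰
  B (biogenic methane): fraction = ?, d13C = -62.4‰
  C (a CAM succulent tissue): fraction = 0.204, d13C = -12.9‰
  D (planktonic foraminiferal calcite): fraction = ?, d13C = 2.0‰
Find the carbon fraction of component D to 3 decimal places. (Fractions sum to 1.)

Let f_D and f_B be the unknown fractions; fractions sum to 1 so f_D + f_B = 0.502.
Mass balance: Σ fᵢ·δᵢ = δ_bulk ⇒ f_D·(2.0) + f_B·(-62.4) = -23.3 − (-13.069) = -10.231
Substitute f_B = 0.502 − f_D:
f_D·(2.0 − -62.4) = -10.231 − 0.502×(-62.4) = 21.093
f_D = 21.093 / 64.4 = 0.3275

0.328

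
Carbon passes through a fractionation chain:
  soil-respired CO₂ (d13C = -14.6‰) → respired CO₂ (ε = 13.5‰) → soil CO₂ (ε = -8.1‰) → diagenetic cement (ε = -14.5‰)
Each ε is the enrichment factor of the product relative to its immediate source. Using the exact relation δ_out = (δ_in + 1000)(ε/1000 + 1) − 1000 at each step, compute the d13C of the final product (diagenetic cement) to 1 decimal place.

-23.8‰

step 1: δ = (-14.60 + 1000)·(13.5/1000 + 1) − 1000 = -1.30‰
step 2: δ = (-1.30 + 1000)·(-8.1/1000 + 1) − 1000 = -9.39‰
step 3: δ = (-9.39 + 1000)·(-14.5/1000 + 1) − 1000 = -23.75‰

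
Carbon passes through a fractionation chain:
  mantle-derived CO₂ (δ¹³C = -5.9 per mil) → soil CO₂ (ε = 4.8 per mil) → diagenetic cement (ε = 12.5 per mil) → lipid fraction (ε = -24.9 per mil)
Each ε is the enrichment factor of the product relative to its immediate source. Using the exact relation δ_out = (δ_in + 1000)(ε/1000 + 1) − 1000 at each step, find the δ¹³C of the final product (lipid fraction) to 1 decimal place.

step 1: δ = (-5.90 + 1000)·(4.8/1000 + 1) − 1000 = -1.13 per mil
step 2: δ = (-1.13 + 1000)·(12.5/1000 + 1) − 1000 = 11.36 per mil
step 3: δ = (11.36 + 1000)·(-24.9/1000 + 1) − 1000 = -13.83 per mil

-13.8 per mil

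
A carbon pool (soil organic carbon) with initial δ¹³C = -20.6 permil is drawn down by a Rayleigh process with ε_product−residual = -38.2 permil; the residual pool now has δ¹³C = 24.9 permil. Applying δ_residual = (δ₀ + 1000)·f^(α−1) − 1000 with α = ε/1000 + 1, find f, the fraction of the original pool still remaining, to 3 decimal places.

α − 1 = ε/1000 = -0.0382
(δ_res + 1000)/(δ₀ + 1000) = (24.9 + 1000)/(-20.6 + 1000) = 1024.9/979.4 = 1.046457
f = 1.046457^(1/-0.0382) = exp(ln(1.046457)/-0.0382) = exp(0.04541/-0.0382)
f = exp(-1.1887) = 0.3046

0.305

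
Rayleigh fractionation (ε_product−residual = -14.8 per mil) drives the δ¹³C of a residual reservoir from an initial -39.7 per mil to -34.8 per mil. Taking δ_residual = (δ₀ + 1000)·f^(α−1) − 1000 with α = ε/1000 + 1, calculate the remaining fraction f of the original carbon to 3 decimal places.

0.709

α − 1 = ε/1000 = -0.0148
(δ_res + 1000)/(δ₀ + 1000) = (-34.8 + 1000)/(-39.7 + 1000) = 965.2/960.3 = 1.005103
f = 1.005103^(1/-0.0148) = exp(ln(1.005103)/-0.0148) = exp(0.00509/-0.0148)
f = exp(-0.3439) = 0.7090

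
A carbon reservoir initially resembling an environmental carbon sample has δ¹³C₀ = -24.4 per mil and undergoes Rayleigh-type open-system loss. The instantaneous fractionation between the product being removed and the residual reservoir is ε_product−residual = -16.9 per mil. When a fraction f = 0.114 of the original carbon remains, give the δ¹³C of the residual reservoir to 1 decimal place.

Rayleigh residual: δ_res = (δ₀ + 1000)·f^(α−1) − 1000
α = ε/1000 + 1 = 0.98310, so α − 1 = -0.01690
f^(α−1) = 0.114^(-0.01690) = 1.037381
δ_res = (-24.4 + 1000) × 1.037381 − 1000 = 1012.069 − 1000 = 12.07 per mil

12.1 per mil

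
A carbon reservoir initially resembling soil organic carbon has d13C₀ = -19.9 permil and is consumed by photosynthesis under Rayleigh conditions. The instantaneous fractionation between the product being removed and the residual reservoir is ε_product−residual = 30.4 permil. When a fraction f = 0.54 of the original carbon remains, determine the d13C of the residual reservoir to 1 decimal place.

Rayleigh residual: δ_res = (δ₀ + 1000)·f^(α−1) − 1000
α = ε/1000 + 1 = 1.03040, so α − 1 = 0.03040
f^(α−1) = 0.54^(0.03040) = 0.981442
δ_res = (-19.9 + 1000) × 0.981442 − 1000 = 961.912 − 1000 = -38.09 permil

-38.1 permil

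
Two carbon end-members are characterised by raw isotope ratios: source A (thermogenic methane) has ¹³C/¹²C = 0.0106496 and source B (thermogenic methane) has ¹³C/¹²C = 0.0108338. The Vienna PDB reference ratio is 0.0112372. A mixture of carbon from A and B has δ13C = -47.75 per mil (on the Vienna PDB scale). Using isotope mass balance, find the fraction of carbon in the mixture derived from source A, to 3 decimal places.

δ_A = (0.0106496/0.0112372 − 1)×1000 = (0.947709 − 1)×1000 = -52.291 per mil
δ_B = (0.0108338/0.0112372 − 1)×1000 = (0.964101 − 1)×1000 = -35.899 per mil
f_A = (δ_mix − δ_B)/(δ_A − δ_B) = (-47.75 − (-35.899))/(-52.291 − (-35.899))
f_A = -11.851 / -16.392 = 0.7230

0.723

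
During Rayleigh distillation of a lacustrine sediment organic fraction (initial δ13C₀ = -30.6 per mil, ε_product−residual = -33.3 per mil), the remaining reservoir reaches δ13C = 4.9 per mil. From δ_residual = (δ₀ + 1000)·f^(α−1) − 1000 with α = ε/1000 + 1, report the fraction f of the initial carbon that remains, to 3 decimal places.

0.340

α − 1 = ε/1000 = -0.0333
(δ_res + 1000)/(δ₀ + 1000) = (4.9 + 1000)/(-30.6 + 1000) = 1004.9/969.4 = 1.036621
f = 1.036621^(1/-0.0333) = exp(ln(1.036621)/-0.0333) = exp(0.03597/-0.0333)
f = exp(-1.0801) = 0.3396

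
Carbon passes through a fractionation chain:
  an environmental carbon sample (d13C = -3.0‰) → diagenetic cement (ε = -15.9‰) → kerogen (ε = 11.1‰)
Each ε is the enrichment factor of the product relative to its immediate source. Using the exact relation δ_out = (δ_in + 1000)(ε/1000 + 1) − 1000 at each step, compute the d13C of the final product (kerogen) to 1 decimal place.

-8.0‰

step 1: δ = (-3.00 + 1000)·(-15.9/1000 + 1) − 1000 = -18.85‰
step 2: δ = (-18.85 + 1000)·(11.1/1000 + 1) − 1000 = -7.96‰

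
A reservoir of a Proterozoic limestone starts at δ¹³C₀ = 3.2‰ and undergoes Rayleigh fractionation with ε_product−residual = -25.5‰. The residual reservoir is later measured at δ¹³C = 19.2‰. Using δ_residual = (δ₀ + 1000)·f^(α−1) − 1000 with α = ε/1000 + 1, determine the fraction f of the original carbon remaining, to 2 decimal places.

α − 1 = ε/1000 = -0.0255
(δ_res + 1000)/(δ₀ + 1000) = (19.2 + 1000)/(3.2 + 1000) = 1019.2/1003.2 = 1.015949
f = 1.015949^(1/-0.0255) = exp(ln(1.015949)/-0.0255) = exp(0.01582/-0.0255)
f = exp(-0.6205) = 0.5377

0.54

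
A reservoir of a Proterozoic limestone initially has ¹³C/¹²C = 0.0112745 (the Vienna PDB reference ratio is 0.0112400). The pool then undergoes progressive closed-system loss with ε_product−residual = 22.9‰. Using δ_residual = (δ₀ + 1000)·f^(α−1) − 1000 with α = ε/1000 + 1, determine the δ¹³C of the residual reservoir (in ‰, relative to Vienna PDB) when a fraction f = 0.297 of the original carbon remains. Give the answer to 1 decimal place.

-24.4‰

δ₀ = (0.0112745/0.0112400 − 1)×1000 = (1.003069 − 1)×1000 = 3.069‰
α − 1 = ε/1000 = 0.0229
f^(α−1) = 0.297^(0.0229) = 0.972582
δ_res = (3.069 + 1000) × 0.972582 − 1000 = 975.567 − 1000 = -24.43‰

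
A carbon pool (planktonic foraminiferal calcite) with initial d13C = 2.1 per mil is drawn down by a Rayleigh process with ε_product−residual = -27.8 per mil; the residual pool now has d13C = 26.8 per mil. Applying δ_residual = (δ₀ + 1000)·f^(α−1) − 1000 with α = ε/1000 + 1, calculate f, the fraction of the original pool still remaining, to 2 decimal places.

α − 1 = ε/1000 = -0.0278
(δ_res + 1000)/(δ₀ + 1000) = (26.8 + 1000)/(2.1 + 1000) = 1026.8/1002.1 = 1.024648
f = 1.024648^(1/-0.0278) = exp(ln(1.024648)/-0.0278) = exp(0.02435/-0.0278)
f = exp(-0.8759) = 0.4165

0.42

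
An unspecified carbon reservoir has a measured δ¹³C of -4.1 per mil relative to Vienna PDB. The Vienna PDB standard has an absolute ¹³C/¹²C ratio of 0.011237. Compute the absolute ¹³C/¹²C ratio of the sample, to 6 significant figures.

0.0111909

R_sample = R_standard × (δ¹³C/1000 + 1)
R_sample = 0.011237 × (-4.1/1000 + 1) = 0.011237 × 0.995900
R_sample = 0.0111909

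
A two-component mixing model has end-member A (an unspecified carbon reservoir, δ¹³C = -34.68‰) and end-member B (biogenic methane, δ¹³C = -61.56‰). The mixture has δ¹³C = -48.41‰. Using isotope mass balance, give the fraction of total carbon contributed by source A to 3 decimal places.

δ_mix = f_A·δ_A + (1 − f_A)·δ_B  ⇒  f_A = (δ_mix − δ_B)/(δ_A − δ_B)
f_A = (-48.41 − (-61.56)) / (-34.68 − (-61.56))
f_A = 13.15 / 26.88 = 0.4892

0.489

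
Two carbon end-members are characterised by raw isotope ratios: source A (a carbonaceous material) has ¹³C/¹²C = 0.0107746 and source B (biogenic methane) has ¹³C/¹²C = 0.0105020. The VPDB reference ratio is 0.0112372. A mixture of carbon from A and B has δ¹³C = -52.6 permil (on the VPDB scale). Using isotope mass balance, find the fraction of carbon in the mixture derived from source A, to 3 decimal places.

0.529

δ_A = (0.0107746/0.0112372 − 1)×1000 = (0.958833 − 1)×1000 = -41.167 permil
δ_B = (0.0105020/0.0112372 − 1)×1000 = (0.934574 − 1)×1000 = -65.426 permil
f_A = (δ_mix − δ_B)/(δ_A − δ_B) = (-52.6 − (-65.426))/(-41.167 − (-65.426))
f_A = 12.826 / 24.259 = 0.5287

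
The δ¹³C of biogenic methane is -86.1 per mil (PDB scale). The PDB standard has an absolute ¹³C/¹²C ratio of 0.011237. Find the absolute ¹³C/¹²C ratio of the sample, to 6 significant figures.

0.0102695

R_sample = R_standard × (δ¹³C/1000 + 1)
R_sample = 0.011237 × (-86.1/1000 + 1) = 0.011237 × 0.913900
R_sample = 0.0102695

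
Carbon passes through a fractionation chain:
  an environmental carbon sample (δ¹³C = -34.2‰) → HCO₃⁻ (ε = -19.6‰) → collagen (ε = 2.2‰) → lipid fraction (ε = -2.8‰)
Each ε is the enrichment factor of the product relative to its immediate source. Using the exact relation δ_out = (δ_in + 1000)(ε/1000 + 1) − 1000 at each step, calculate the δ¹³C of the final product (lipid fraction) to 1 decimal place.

step 1: δ = (-34.20 + 1000)·(-19.6/1000 + 1) − 1000 = -53.13‰
step 2: δ = (-53.13 + 1000)·(2.2/1000 + 1) − 1000 = -51.05‰
step 3: δ = (-51.05 + 1000)·(-2.8/1000 + 1) − 1000 = -53.70‰

-53.7‰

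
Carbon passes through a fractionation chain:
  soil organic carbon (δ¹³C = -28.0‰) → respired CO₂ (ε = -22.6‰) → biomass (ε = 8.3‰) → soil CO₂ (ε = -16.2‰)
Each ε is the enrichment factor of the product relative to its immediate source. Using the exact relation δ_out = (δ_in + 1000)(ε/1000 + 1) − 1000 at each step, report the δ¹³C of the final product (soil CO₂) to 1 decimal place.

step 1: δ = (-28.00 + 1000)·(-22.6/1000 + 1) − 1000 = -49.97‰
step 2: δ = (-49.97 + 1000)·(8.3/1000 + 1) − 1000 = -42.08‰
step 3: δ = (-42.08 + 1000)·(-16.2/1000 + 1) − 1000 = -57.60‰

-57.6‰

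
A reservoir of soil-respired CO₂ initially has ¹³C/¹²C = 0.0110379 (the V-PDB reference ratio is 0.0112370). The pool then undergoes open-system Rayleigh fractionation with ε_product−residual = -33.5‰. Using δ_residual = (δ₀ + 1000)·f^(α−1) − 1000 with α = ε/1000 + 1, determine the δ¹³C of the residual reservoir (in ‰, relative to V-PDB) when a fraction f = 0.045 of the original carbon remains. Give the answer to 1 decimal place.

δ₀ = (0.0110379/0.0112370 − 1)×1000 = (0.982282 − 1)×1000 = -17.718‰
α − 1 = ε/1000 = -0.0335
f^(α−1) = 0.045^(-0.0335) = 1.109475
δ_res = (-17.718 + 1000) × 1.109475 − 1000 = 1089.817 − 1000 = 89.82‰

89.8‰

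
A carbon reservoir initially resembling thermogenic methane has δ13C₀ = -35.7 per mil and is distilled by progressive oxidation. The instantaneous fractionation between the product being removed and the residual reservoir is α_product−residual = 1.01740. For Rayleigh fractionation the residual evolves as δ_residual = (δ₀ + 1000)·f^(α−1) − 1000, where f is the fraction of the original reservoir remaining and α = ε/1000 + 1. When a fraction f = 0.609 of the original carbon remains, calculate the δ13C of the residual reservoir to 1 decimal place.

Rayleigh residual: δ_res = (δ₀ + 1000)·f^(α−1) − 1000
α − 1 = 0.01740
f^(α−1) = 0.609^(0.01740) = 0.991408
δ_res = (-35.7 + 1000) × 0.991408 − 1000 = 956.015 − 1000 = -43.99 per mil

-44.0 per mil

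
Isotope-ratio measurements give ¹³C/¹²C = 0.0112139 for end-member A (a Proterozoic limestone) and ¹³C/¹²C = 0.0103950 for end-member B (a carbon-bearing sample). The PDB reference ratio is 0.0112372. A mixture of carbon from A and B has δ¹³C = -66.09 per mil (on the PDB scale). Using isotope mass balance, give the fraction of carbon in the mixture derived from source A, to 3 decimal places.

0.122

δ_A = (0.0112139/0.0112372 − 1)×1000 = (0.997927 − 1)×1000 = -2.073 per mil
δ_B = (0.0103950/0.0112372 − 1)×1000 = (0.925053 − 1)×1000 = -74.947 per mil
f_A = (δ_mix − δ_B)/(δ_A − δ_B) = (-66.09 − (-74.947))/(-2.073 − (-74.947))
f_A = 8.857 / 72.874 = 0.1215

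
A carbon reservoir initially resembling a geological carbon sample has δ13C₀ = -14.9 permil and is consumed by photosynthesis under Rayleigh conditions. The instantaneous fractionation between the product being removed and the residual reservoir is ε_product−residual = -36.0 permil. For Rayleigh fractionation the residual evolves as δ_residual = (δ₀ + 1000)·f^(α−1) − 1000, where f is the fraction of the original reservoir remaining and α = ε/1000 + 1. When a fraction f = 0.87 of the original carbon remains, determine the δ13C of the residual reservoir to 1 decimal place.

-9.9 permil

Rayleigh residual: δ_res = (δ₀ + 1000)·f^(α−1) − 1000
α = ε/1000 + 1 = 0.96400, so α − 1 = -0.03600
f^(α−1) = 0.87^(-0.03600) = 1.005026
δ_res = (-14.9 + 1000) × 1.005026 − 1000 = 990.051 − 1000 = -9.95 permil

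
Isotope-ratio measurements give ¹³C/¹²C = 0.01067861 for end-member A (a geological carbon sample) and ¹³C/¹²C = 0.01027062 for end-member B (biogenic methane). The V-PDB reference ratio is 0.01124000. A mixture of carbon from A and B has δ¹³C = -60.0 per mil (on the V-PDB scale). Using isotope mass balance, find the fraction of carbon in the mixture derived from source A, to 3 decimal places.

δ_A = (0.01067861/0.01124000 − 1)×1000 = (0.950054 − 1)×1000 = -49.946 per mil
δ_B = (0.01027062/0.01124000 − 1)×1000 = (0.913756 − 1)×1000 = -86.244 per mil
f_A = (δ_mix − δ_B)/(δ_A − δ_B) = (-60.0 − (-86.244))/(-49.946 − (-86.244))
f_A = 26.244 / 36.298 = 0.7230

0.723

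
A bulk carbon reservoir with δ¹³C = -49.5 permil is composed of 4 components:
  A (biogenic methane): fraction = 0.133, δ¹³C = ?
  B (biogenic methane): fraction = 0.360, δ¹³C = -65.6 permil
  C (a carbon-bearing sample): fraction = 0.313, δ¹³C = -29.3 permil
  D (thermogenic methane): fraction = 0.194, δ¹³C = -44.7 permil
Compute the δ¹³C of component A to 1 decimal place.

-60.5 permil

Isotope mass balance: δ_bulk = Σ fᵢ·δᵢ.
-49.5 = 0.133×δ_A + 0.360×(-65.6) + 0.313×(-29.3) + 0.194×(-44.7)
0.133·δ_A = -49.5 − (-41.459) = -8.041
δ_A = -8.041 / 0.133 = -60.46 permil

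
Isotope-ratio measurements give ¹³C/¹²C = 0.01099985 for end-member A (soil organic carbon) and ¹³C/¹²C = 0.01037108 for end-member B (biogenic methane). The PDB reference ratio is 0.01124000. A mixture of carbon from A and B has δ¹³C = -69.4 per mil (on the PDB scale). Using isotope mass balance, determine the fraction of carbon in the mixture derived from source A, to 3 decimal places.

δ_A = (0.01099985/0.01124000 − 1)×1000 = (0.978634 − 1)×1000 = -21.366 per mil
δ_B = (0.01037108/0.01124000 − 1)×1000 = (0.922694 − 1)×1000 = -77.306 per mil
f_A = (δ_mix − δ_B)/(δ_A − δ_B) = (-69.4 − (-77.306))/(-21.366 − (-77.306))
f_A = 7.906 / 55.940 = 0.1413

0.141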